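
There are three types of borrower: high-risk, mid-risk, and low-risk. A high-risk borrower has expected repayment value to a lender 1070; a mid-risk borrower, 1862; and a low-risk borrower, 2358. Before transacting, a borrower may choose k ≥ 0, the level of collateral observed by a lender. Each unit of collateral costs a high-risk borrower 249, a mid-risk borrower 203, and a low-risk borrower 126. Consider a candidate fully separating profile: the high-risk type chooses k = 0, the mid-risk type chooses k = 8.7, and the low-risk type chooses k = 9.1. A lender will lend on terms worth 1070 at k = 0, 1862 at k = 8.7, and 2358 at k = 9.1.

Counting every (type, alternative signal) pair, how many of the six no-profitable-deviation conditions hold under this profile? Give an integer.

4

High-risk (own payoff 1070): to k=8.7 gives 1862 − 249×8.7 = -304.3 → no gain ✓; to k=9.1 gives 2358 − 249×9.1 = 92.1 → no gain ✓.
Low-risk (own payoff 2358 − 126×9.1 = 1211.4): to k=0 gives 1070 → no gain ✓; to k=8.7 gives 1862 − 126×8.7 = 765.8 → no gain ✓.
Mid-risk (own payoff 1862 − 203×8.7 = 95.9): to k=0 gives 1070 → profitable ✗; to k=9.1 gives 2358 − 203×9.1 = 510.7 → profitable ✗.
4 of the 6 constraints hold; not an equilibrium.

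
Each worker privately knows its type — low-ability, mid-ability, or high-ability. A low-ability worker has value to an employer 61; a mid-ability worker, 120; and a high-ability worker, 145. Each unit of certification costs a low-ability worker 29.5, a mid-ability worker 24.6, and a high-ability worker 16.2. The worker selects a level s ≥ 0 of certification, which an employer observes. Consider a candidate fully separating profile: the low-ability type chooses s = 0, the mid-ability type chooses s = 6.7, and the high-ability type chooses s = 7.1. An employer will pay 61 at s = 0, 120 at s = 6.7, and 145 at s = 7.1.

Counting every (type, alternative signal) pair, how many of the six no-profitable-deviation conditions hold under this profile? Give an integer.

3

High-ability (own payoff 145 − 16.2×7.1 = 29.98): to s=0 gives 61 → profitable ✗; to s=6.7 gives 120 − 16.2×6.7 = 11.46 → no gain ✓.
Low-ability (own payoff 61): to s=6.7 gives 120 − 29.5×6.7 = -77.65 → no gain ✓; to s=7.1 gives 145 − 29.5×7.1 = -64.45 → no gain ✓.
Mid-ability (own payoff 120 − 24.6×6.7 = -44.82): to s=0 gives 61 → profitable ✗; to s=7.1 gives 145 − 24.6×7.1 = -29.66 → profitable ✗.
3 of the 6 constraints hold; not an equilibrium.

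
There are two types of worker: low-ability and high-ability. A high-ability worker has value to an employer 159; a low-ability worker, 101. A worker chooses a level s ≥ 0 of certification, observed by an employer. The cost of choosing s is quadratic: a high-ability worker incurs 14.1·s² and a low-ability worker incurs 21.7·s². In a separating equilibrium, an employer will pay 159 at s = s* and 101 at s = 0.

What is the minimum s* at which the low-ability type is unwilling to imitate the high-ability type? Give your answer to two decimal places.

The low-ability type at s = 0 receives 101; imitating at s* yields 159 − 21.7·s*².
Indifference: 101 = 159 − 21.7·s*², so s*² = (159 − 101) / 21.7 ≈ 2.6728.
s* = √2.6728 ≈ 1.63.

1.63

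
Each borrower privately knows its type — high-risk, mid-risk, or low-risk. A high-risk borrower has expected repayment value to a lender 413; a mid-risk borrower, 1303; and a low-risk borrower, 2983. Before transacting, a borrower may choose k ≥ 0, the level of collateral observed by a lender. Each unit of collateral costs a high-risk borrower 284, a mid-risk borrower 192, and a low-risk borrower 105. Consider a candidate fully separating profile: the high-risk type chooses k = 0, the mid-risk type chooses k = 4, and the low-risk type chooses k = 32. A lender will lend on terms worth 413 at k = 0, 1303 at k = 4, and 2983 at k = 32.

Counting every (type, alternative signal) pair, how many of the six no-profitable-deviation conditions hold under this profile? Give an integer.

Mid-risk (own payoff 1303 − 192×4 = 535): to k=0 gives 413 → no gain ✓; to k=32 gives 2983 − 192×32 = -3161 → no gain ✓.
High-risk (own payoff 413): to k=4 gives 1303 − 284×4 = 167 → no gain ✓; to k=32 gives 2983 − 284×32 = -6105 → no gain ✓.
Low-risk (own payoff 2983 − 105×32 = -377): to k=0 gives 413 → profitable ✗; to k=4 gives 1303 − 105×4 = 883 → profitable ✗.
4 of the 6 constraints hold; not an equilibrium.

4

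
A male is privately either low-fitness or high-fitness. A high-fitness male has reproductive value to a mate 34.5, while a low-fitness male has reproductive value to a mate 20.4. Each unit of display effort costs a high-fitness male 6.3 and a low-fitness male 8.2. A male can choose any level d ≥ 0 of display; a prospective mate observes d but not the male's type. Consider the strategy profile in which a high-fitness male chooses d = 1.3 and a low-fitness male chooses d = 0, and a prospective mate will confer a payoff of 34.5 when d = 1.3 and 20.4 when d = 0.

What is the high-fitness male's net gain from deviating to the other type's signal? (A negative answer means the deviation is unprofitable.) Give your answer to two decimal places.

-5.91

Playing d = 1.3 the high-fitness male receives 34.5 − 6.3 × 1.3 = 26.31.
Deviating to d = 0 yields 20.4 instead.
Gain from deviating: 20.4 − 26.31 = -5.91.
The gain is negative, so the high-fitness type's incentive-compatibility constraint is satisfied.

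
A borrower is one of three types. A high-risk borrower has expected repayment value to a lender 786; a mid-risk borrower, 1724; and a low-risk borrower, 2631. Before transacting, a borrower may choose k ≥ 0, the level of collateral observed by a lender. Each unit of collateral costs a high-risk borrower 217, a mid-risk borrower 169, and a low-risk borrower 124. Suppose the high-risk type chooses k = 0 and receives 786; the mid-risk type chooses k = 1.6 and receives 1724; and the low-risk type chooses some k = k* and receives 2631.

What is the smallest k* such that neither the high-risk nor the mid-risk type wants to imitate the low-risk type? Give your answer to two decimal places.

Mid-risk type (on-path payoff 1724 − 169×1.6 = 1453.6) won't mimic when 1453.6 ≥ 2631 − 169·k*, i.e. k* ≥ 6.97.
High-risk type (on-path payoff 786) won't mimic when 786 ≥ 2631 − 217·k*, i.e. k* ≥ 8.50.
Both must hold, so k* = max(8.50, 6.97) = 8.50. The high-risk type's constraint binds.

8.50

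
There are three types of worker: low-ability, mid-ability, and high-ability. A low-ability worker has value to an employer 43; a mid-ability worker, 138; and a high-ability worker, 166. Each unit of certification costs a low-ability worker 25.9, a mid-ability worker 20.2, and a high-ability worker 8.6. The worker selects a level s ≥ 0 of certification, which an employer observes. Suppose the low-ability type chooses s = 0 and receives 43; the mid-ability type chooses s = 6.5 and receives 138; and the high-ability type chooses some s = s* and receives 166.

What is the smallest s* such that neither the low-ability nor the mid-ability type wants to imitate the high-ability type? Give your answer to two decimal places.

Low-ability type (on-path payoff 43) won't mimic when 43 ≥ 166 − 25.9·s*, i.e. s* ≥ 4.75.
Mid-ability type (on-path payoff 138 − 20.2×6.5 = 6.7) won't mimic when 6.7 ≥ 166 − 20.2·s*, i.e. s* ≥ 7.89.
Both must hold, so s* = max(4.75, 7.89) = 7.89. The mid-ability type's constraint binds.

7.89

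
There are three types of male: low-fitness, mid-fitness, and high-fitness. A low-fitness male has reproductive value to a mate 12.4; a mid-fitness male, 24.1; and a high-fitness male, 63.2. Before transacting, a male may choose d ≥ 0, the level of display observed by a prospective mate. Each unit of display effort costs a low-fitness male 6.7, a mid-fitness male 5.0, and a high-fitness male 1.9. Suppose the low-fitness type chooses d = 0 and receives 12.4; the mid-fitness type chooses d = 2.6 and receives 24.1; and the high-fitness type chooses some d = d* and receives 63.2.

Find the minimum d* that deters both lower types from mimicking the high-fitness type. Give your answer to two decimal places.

Low-fitness type (on-path payoff 12.4) won't mimic when 12.4 ≥ 63.2 − 6.7·d*, i.e. d* ≥ 7.58.
Mid-fitness type (on-path payoff 24.1 − 5.0×2.6 = 11.1) won't mimic when 11.1 ≥ 63.2 − 5.0·d*, i.e. d* ≥ 10.42.
Both must hold, so d* = max(7.58, 10.42) = 10.42. The mid-fitness type's constraint binds.

10.42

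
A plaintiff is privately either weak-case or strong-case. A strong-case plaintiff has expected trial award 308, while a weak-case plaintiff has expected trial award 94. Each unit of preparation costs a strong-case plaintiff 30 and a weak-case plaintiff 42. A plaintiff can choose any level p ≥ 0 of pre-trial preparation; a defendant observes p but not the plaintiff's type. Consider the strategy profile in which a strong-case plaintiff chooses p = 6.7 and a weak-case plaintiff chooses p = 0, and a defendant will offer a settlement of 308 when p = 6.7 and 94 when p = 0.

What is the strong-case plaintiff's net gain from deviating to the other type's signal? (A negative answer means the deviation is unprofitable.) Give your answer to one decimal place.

Playing p = 6.7 the strong-case plaintiff receives 308 − 30 × 6.7 = 107.
Deviating to p = 0 yields 94 instead.
Gain from deviating: 94 − 107 = -13.0.
The gain is negative, so the strong-case type's incentive-compatibility constraint is satisfied.

-13.0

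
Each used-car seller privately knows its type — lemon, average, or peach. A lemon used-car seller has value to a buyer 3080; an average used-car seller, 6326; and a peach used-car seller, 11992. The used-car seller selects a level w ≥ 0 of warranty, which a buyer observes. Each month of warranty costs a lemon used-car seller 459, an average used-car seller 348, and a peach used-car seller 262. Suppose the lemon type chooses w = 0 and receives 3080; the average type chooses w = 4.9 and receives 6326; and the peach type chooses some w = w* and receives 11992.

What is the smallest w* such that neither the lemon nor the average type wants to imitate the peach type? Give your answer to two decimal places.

Average type (on-path payoff 6326 − 348×4.9 = 4620.8) won't mimic when 4620.8 ≥ 11992 − 348·w*, i.e. w* ≥ 21.18.
Lemon type (on-path payoff 3080) won't mimic when 3080 ≥ 11992 − 459·w*, i.e. w* ≥ 19.42.
Both must hold, so w* = max(19.42, 21.18) = 21.18. The average type's constraint binds.

21.18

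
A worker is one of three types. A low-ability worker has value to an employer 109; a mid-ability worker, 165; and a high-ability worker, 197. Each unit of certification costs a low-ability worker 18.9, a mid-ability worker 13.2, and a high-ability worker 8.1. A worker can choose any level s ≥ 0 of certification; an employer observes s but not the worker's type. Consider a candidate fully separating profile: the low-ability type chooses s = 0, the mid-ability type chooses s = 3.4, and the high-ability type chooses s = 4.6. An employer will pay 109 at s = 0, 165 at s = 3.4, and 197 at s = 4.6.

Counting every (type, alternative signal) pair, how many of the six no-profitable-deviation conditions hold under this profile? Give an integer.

4

Low-ability (own payoff 109): to s=3.4 gives 165 − 18.9×3.4 = 100.74 → no gain ✓; to s=4.6 gives 197 − 18.9×4.6 = 110.06 → profitable ✗.
Mid-ability (own payoff 165 − 13.2×3.4 = 120.12): to s=0 gives 109 → no gain ✓; to s=4.6 gives 197 − 13.2×4.6 = 136.28 → profitable ✗.
High-ability (own payoff 197 − 8.1×4.6 = 159.74): to s=0 gives 109 → no gain ✓; to s=3.4 gives 165 − 8.1×3.4 = 137.46 → no gain ✓.
4 of the 6 constraints hold; not an equilibrium.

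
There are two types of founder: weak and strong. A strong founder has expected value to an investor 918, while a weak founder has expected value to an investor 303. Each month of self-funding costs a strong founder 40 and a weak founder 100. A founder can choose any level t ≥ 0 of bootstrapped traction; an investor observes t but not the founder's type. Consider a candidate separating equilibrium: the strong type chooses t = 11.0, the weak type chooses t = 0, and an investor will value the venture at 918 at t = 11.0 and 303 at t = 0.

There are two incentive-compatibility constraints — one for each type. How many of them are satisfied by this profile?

Weak type: stay at 0 → 303; mimic → 918 − 100 × 11.0 = -182. IC holds (303 ≥ -182).
Strong type: signal → 918 − 40 × 11.0 = 478; deviate to 0 → 303. IC holds (478 ≥ 303).
2 of 2 constraints hold, so this is a separating equilibrium.

2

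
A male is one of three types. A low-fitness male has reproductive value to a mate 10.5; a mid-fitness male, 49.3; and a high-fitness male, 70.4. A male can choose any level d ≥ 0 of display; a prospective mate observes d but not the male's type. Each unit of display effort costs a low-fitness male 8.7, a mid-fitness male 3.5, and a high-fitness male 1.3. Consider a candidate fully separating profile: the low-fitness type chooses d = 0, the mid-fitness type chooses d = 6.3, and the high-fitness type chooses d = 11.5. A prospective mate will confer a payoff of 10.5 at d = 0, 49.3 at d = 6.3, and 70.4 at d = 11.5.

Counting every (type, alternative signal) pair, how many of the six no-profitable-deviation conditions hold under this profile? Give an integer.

5

Mid-fitness (own payoff 49.3 − 3.5×6.3 = 27.25): to d=0 gives 10.5 → no gain ✓; to d=11.5 gives 70.4 − 3.5×11.5 = 30.15 → profitable ✗.
Low-fitness (own payoff 10.5): to d=6.3 gives 49.3 − 8.7×6.3 = -5.51 → no gain ✓; to d=11.5 gives 70.4 − 8.7×11.5 = -29.65 → no gain ✓.
High-fitness (own payoff 70.4 − 1.3×11.5 = 55.45): to d=0 gives 10.5 → no gain ✓; to d=6.3 gives 49.3 − 1.3×6.3 = 41.11 → no gain ✓.
5 of the 6 constraints hold; not an equilibrium.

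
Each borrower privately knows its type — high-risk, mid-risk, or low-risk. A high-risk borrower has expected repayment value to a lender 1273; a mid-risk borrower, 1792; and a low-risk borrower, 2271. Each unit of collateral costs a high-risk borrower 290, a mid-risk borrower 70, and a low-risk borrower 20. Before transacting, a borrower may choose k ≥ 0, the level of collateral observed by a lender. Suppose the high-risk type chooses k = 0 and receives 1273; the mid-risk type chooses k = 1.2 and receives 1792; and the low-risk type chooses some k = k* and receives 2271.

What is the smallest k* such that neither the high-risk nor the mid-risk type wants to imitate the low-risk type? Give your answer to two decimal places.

8.04

Mid-risk type (on-path payoff 1792 − 70×1.2 = 1708) won't mimic when 1708 ≥ 2271 − 70·k*, i.e. k* ≥ 8.04.
High-risk type (on-path payoff 1273) won't mimic when 1273 ≥ 2271 − 290·k*, i.e. k* ≥ 3.44.
Both must hold, so k* = max(3.44, 8.04) = 8.04. The mid-risk type's constraint binds.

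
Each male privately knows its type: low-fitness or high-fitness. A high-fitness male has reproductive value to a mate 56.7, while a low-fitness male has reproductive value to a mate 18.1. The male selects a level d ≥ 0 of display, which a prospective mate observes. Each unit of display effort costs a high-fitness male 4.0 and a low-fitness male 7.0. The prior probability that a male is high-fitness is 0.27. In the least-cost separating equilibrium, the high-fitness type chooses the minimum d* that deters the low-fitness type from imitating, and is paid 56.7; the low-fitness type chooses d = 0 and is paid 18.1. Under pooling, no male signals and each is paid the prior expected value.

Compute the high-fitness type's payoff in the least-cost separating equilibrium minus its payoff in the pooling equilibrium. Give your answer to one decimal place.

6.1

Least-cost separating signal: d* solves 18.1 = 56.7 − 7.0·d*, so d* = (56.7 − 18.1)/7.0 ≈ 5.5143.
High-fitness type's separating payoff: 56.7 − 4.0 × d* = 56.7 − 4.0 × (56.7 − 18.1)/7.0 = 56.7 − 154.4/7.0 ≈ 34.643.
Pooling payoff: 0.27 × 56.7 + 0.73 × 18.1 = 28.522.
Difference: 34.643 − 28.522 = 6.121, i.e. 6.1 to one decimal place.
The high-fitness type prefers to separate.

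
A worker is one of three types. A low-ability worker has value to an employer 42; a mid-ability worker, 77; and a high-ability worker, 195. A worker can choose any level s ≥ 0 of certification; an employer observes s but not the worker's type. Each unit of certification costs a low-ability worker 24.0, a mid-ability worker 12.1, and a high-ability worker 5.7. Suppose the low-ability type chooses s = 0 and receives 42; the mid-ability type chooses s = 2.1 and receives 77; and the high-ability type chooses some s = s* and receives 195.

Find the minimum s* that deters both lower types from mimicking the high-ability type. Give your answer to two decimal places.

11.85

Mid-ability type (on-path payoff 77 − 12.1×2.1 = 51.59) won't mimic when 51.59 ≥ 195 − 12.1·s*, i.e. s* ≥ 11.85.
Low-ability type (on-path payoff 42) won't mimic when 42 ≥ 195 − 24.0·s*, i.e. s* ≥ 6.38.
Both must hold, so s* = max(6.38, 11.85) = 11.85. The mid-ability type's constraint binds.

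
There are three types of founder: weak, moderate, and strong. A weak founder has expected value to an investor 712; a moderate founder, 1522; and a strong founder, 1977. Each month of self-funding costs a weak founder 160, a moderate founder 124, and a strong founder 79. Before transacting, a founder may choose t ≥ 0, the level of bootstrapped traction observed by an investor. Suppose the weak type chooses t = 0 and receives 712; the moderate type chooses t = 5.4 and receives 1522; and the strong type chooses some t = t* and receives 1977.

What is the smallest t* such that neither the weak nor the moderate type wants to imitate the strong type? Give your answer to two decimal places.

9.07

Moderate type (on-path payoff 1522 − 124×5.4 = 852.4) won't mimic when 852.4 ≥ 1977 − 124·t*, i.e. t* ≥ 9.07.
Weak type (on-path payoff 712) won't mimic when 712 ≥ 1977 − 160·t*, i.e. t* ≥ 7.91.
Both must hold, so t* = max(7.91, 9.07) = 9.07. The moderate type's constraint binds.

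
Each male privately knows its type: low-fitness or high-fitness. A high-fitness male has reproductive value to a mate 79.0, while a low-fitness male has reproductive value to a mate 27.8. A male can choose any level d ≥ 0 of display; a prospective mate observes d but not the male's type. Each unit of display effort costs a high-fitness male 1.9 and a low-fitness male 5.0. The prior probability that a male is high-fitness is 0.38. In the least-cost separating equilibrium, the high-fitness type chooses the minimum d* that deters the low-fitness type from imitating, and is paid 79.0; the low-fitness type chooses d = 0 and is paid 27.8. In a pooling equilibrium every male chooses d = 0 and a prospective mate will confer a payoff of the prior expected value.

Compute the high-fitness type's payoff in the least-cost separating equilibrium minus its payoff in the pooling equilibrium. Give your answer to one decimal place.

12.3

Least-cost separating signal: d* solves 27.8 = 79.0 − 5.0·d*, so d* = (79.0 − 27.8)/5.0 = 10.24.
High-fitness type's separating payoff: 79.0 − 1.9 × d* = 79.0 − 1.9 × (79.0 − 27.8)/5.0 = 79.0 − 97.28/5.0 = 59.544.
Pooling payoff: 0.38 × 79.0 + 0.62 × 27.8 = 47.256.
Difference: 59.544 − 47.256 = 12.288, i.e. 12.3 to one decimal place.
The high-fitness type prefers to separate.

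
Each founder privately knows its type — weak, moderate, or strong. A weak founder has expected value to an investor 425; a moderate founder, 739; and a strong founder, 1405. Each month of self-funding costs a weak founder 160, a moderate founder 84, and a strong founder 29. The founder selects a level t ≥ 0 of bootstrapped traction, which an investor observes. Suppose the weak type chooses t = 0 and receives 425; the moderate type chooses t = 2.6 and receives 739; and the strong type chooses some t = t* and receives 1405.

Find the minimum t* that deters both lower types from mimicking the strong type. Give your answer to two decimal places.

10.53

Weak type (on-path payoff 425) won't mimic when 425 ≥ 1405 − 160·t*, i.e. t* ≥ 6.13.
Moderate type (on-path payoff 739 − 84×2.6 = 520.6) won't mimic when 520.6 ≥ 1405 − 84·t*, i.e. t* ≥ 10.53.
Both must hold, so t* = max(6.13, 10.53) = 10.53. The moderate type's constraint binds.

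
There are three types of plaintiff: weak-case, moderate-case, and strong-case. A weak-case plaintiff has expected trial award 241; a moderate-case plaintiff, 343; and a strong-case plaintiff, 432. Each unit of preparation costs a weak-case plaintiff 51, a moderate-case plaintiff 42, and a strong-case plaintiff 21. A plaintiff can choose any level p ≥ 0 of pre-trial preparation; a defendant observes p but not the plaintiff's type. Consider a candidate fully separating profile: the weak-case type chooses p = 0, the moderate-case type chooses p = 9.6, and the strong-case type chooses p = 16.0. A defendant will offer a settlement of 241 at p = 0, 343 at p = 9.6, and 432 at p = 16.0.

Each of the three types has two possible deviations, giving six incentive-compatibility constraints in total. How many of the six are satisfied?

3

Weak-case (own payoff 241): to p=9.6 gives 343 − 51×9.6 = -146.6 → no gain ✓; to p=16.0 gives 432 − 51×16.0 = -384 → no gain ✓.
Moderate-case (own payoff 343 − 42×9.6 = -60.2): to p=0 gives 241 → profitable ✗; to p=16.0 gives 432 − 42×16.0 = -240 → no gain ✓.
Strong-case (own payoff 432 − 21×16.0 = 96): to p=0 gives 241 → profitable ✗; to p=9.6 gives 343 − 21×9.6 = 141.4 → profitable ✗.
3 of the 6 constraints hold; not an equilibrium.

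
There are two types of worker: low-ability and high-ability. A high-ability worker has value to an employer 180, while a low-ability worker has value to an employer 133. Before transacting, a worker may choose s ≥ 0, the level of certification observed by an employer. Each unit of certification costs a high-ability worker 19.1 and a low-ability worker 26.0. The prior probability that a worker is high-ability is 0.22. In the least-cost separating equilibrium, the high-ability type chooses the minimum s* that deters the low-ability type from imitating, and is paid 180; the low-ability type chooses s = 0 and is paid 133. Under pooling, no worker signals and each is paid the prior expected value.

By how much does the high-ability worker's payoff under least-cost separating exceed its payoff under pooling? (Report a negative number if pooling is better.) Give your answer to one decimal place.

Least-cost separating signal: s* solves 133 = 180 − 26.0·s*, so s* = (180 − 133)/26.0 ≈ 1.8077.
High-ability type's separating payoff: 180 − 19.1 × s* = 180 − 19.1 × (180 − 133)/26.0 = 180 − 897.7/26.0 ≈ 145.473.
Pooling payoff: 0.22 × 180 + 0.78 × 133 = 143.34.
Difference: 145.473 − 143.34 = 2.133, i.e. 2.1 to one decimal place.
The high-ability type prefers to separate.

2.1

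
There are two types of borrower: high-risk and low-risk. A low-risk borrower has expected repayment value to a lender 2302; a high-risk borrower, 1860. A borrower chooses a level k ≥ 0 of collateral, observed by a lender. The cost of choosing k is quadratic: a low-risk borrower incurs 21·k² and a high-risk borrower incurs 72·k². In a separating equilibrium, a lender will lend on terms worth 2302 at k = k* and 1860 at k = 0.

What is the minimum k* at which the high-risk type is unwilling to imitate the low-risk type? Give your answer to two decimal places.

The high-risk type at k = 0 receives 1860; imitating at k* yields 2302 − 72·k*².
Indifference: 1860 = 2302 − 72·k*², so k*² = (2302 − 1860) / 72 ≈ 6.1389.
k* = √6.1389 ≈ 2.48.

2.48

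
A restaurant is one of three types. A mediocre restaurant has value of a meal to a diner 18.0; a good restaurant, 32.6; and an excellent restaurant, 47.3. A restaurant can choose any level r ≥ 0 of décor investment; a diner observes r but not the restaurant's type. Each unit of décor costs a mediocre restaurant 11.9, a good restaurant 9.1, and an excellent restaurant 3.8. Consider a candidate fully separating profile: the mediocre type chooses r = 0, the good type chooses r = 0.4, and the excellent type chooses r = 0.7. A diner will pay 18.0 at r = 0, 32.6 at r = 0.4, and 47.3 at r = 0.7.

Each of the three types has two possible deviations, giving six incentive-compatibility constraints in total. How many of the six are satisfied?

Excellent (own payoff 47.3 − 3.8×0.7 = 44.64): to r=0 gives 18.0 → no gain ✓; to r=0.4 gives 32.6 − 3.8×0.4 = 31.08 → no gain ✓.
Good (own payoff 32.6 − 9.1×0.4 = 28.96): to r=0 gives 18.0 → no gain ✓; to r=0.7 gives 47.3 − 9.1×0.7 = 40.93 → profitable ✗.
Mediocre (own payoff 18.0): to r=0.4 gives 32.6 − 11.9×0.4 = 27.84 → profitable ✗; to r=0.7 gives 47.3 − 11.9×0.7 = 38.97 → profitable ✗.
3 of the 6 constraints hold; not an equilibrium.

3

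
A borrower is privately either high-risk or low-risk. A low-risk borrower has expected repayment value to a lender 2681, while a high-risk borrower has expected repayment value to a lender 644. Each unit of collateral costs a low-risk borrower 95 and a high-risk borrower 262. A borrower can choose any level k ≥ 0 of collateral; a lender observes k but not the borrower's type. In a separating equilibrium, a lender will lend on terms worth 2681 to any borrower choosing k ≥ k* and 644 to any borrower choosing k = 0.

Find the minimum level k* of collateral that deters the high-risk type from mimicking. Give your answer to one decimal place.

7.8

A high-risk borrower choosing k = 0 receives 644.
Imitating at k* instead would pay 2681 at cost 262·k*, netting 2681 − 262·k*.
Indifference: 644 = 2681 − 262·k*, so k* = (2681 − 644) / 262 ≈ 7.8.
At k* the high-risk type's incentive constraint just binds; the low-risk type strictly prefers k* since its per-unit cost is lower.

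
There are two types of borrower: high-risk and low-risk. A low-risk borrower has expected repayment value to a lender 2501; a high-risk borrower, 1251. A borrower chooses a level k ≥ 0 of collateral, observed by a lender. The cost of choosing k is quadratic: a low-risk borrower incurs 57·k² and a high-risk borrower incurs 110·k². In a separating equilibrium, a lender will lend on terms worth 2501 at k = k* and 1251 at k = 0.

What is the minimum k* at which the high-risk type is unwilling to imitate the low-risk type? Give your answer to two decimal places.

3.37

The high-risk type at k = 0 receives 1251; imitating at k* yields 2501 − 110·k*².
Indifference: 1251 = 2501 − 110·k*², so k*² = (2501 − 1251) / 110 ≈ 11.3636.
k* = √11.3636 ≈ 3.37.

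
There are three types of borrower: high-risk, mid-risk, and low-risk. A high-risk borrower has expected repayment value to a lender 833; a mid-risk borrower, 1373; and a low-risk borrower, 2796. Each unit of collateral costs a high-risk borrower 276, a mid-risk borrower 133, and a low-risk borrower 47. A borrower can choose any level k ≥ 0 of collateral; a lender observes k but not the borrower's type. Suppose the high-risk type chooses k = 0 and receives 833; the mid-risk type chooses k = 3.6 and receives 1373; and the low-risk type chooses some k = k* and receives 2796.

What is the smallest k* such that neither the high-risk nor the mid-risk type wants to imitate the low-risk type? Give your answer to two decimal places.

High-risk type (on-path payoff 833) won't mimic when 833 ≥ 2796 − 276·k*, i.e. k* ≥ 7.11.
Mid-risk type (on-path payoff 1373 − 133×3.6 = 894.2) won't mimic when 894.2 ≥ 2796 − 133·k*, i.e. k* ≥ 14.30.
Both must hold, so k* = max(7.11, 14.30) = 14.30. The mid-risk type's constraint binds.

14.30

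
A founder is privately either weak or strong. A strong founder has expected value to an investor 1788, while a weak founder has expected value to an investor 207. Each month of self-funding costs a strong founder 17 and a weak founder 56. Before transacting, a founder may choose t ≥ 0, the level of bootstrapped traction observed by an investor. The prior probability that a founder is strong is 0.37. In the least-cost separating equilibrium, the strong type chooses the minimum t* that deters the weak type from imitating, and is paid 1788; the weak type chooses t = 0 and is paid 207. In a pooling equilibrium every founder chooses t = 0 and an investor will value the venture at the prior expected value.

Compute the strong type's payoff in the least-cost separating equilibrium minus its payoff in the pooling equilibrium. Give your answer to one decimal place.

516.1

Least-cost separating signal: t* solves 207 = 1788 − 56·t*, so t* = (1788 − 207)/56 ≈ 28.2321.
Strong type's separating payoff: 1788 − 17 × t* = 1788 − 17 × (1788 − 207)/56 = 1788 − 26877/56 ≈ 1308.054.
Pooling payoff: 0.37 × 1788 + 0.63 × 207 = 791.97.
Difference: 1308.054 − 791.97 = 516.084, i.e. 516.1 to one decimal place.
The strong type prefers to separate.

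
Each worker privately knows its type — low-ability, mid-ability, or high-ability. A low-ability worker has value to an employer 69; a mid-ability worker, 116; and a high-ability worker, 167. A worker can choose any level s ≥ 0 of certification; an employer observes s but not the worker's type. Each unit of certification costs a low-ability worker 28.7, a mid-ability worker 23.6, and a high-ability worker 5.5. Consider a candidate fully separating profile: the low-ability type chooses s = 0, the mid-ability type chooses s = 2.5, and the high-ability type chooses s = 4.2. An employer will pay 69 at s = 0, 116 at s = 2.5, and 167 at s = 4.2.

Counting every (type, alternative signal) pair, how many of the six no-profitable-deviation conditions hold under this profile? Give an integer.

4

High-ability (own payoff 167 − 5.5×4.2 = 143.9): to s=0 gives 69 → no gain ✓; to s=2.5 gives 116 − 5.5×2.5 = 102.25 → no gain ✓.
Mid-ability (own payoff 116 − 23.6×2.5 = 57): to s=0 gives 69 → profitable ✗; to s=4.2 gives 167 − 23.6×4.2 = 67.88 → profitable ✗.
Low-ability (own payoff 69): to s=2.5 gives 116 − 28.7×2.5 = 44.25 → no gain ✓; to s=4.2 gives 167 − 28.7×4.2 = 46.46 → no gain ✓.
4 of the 6 constraints hold; not an equilibrium.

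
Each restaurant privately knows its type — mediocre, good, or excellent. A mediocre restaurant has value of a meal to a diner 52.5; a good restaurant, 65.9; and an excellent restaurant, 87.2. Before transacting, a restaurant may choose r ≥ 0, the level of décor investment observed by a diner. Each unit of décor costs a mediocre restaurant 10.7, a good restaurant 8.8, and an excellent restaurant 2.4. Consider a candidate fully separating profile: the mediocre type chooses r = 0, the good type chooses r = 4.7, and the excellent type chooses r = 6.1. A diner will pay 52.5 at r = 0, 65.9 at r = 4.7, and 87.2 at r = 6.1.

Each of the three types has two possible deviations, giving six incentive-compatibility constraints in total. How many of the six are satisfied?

Mediocre (own payoff 52.5): to r=4.7 gives 65.9 − 10.7×4.7 = 15.61 → no gain ✓; to r=6.1 gives 87.2 − 10.7×6.1 = 21.93 → no gain ✓.
Good (own payoff 65.9 − 8.8×4.7 = 24.54): to r=0 gives 52.5 → profitable ✗; to r=6.1 gives 87.2 − 8.8×6.1 = 33.52 → profitable ✗.
Excellent (own payoff 87.2 − 2.4×6.1 = 72.56): to r=0 gives 52.5 → no gain ✓; to r=4.7 gives 65.9 − 2.4×4.7 = 54.62 → no gain ✓.
4 of the 6 constraints hold; not an equilibrium.

4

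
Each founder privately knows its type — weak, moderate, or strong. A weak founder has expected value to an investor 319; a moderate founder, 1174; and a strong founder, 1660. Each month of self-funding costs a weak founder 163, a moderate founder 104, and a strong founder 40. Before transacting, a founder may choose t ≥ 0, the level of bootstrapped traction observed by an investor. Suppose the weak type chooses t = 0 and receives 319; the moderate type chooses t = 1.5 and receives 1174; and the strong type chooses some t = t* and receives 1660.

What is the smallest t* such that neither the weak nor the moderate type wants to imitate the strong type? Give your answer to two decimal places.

8.23

Weak type (on-path payoff 319) won't mimic when 319 ≥ 1660 − 163·t*, i.e. t* ≥ 8.23.
Moderate type (on-path payoff 1174 − 104×1.5 = 1018) won't mimic when 1018 ≥ 1660 − 104·t*, i.e. t* ≥ 6.17.
Both must hold, so t* = max(8.23, 6.17) = 8.23. The weak type's constraint binds.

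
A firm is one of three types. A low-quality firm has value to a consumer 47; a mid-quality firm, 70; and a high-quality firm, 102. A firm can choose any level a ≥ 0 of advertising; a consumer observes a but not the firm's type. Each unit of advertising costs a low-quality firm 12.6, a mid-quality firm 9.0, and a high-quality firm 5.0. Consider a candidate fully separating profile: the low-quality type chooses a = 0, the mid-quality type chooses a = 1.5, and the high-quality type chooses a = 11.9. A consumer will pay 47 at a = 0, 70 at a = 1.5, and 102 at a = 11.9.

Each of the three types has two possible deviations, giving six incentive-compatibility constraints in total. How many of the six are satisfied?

3

Low-quality (own payoff 47): to a=1.5 gives 70 − 12.6×1.5 = 51.1 → profitable ✗; to a=11.9 gives 102 − 12.6×11.9 = -47.94 → no gain ✓.
High-quality (own payoff 102 − 5.0×11.9 = 42.5): to a=0 gives 47 → profitable ✗; to a=1.5 gives 70 − 5.0×1.5 = 62.5 → profitable ✗.
Mid-quality (own payoff 70 − 9.0×1.5 = 56.5): to a=0 gives 47 → no gain ✓; to a=11.9 gives 102 − 9.0×11.9 = -5.1 → no gain ✓.
3 of the 6 constraints hold; not an equilibrium.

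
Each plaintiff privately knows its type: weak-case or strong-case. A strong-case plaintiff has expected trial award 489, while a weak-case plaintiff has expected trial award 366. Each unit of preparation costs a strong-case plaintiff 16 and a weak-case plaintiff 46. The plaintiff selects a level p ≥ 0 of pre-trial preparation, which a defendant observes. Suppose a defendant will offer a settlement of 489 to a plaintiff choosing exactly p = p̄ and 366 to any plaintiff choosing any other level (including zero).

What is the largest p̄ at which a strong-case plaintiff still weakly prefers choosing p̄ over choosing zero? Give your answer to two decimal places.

7.69

Choosing p̄ yields the strong-case type 489 − 16·p̄; choosing zero yields 366.
The strong-case type is indifferent at 489 − 16·p̄ = 366, i.e. p̄ = (489 − 366) / 16 ≈ 7.69.
For any p̄ above 7.69 the strong-case type would rather pool at zero, so separation collapses.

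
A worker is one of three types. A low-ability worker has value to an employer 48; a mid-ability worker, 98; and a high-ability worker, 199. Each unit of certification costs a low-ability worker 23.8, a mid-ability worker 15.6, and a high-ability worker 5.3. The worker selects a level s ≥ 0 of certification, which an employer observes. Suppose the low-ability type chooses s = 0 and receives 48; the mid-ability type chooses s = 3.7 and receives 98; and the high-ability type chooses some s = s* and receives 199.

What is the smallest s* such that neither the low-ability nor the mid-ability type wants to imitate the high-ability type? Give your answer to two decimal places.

10.17

Low-ability type (on-path payoff 48) won't mimic when 48 ≥ 199 − 23.8·s*, i.e. s* ≥ 6.34.
Mid-ability type (on-path payoff 98 − 15.6×3.7 = 40.28) won't mimic when 40.28 ≥ 199 − 15.6·s*, i.e. s* ≥ 10.17.
Both must hold, so s* = max(6.34, 10.17) = 10.17. The mid-ability type's constraint binds.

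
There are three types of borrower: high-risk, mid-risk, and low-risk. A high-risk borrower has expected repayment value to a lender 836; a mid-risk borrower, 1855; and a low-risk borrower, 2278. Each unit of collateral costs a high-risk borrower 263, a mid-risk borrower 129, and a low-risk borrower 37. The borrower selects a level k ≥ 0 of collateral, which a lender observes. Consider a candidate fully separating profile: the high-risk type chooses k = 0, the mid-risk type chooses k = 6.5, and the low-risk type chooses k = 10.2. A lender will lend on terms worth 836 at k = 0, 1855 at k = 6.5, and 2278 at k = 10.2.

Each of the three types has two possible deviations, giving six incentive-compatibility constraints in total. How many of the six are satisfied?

6

High-risk (own payoff 836): to k=6.5 gives 1855 − 263×6.5 = 145.5 → no gain ✓; to k=10.2 gives 2278 − 263×10.2 = -404.6 → no gain ✓.
Low-risk (own payoff 2278 − 37×10.2 = 1900.6): to k=0 gives 836 → no gain ✓; to k=6.5 gives 1855 − 37×6.5 = 1614.5 → no gain ✓.
Mid-risk (own payoff 1855 − 129×6.5 = 1016.5): to k=0 gives 836 → no gain ✓; to k=10.2 gives 2278 − 129×10.2 = 962.2 → no gain ✓.
6 of the 6 constraints hold; this profile is a separating equilibrium.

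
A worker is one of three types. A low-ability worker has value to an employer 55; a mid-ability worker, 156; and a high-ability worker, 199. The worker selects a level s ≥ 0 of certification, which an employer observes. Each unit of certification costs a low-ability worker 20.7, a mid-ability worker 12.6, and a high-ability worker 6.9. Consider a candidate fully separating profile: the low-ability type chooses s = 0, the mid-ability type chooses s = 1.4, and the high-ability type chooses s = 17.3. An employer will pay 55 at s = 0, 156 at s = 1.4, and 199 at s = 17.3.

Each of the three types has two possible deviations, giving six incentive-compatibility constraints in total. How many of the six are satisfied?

High-ability (own payoff 199 − 6.9×17.3 = 79.63): to s=0 gives 55 → no gain ✓; to s=1.4 gives 156 − 6.9×1.4 = 146.34 → profitable ✗.
Low-ability (own payoff 55): to s=1.4 gives 156 − 20.7×1.4 = 127.02 → profitable ✗; to s=17.3 gives 199 − 20.7×17.3 = -159.11 → no gain ✓.
Mid-ability (own payoff 156 − 12.6×1.4 = 138.36): to s=0 gives 55 → no gain ✓; to s=17.3 gives 199 − 12.6×17.3 = -18.98 → no gain ✓.
4 of the 6 constraints hold; not an equilibrium.

4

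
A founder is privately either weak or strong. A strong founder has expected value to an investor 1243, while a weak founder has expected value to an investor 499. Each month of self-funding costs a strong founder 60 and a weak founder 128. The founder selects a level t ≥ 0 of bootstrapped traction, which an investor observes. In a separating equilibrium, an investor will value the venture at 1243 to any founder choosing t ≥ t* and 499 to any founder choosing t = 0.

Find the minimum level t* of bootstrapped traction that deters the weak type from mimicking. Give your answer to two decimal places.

A weak founder choosing t = 0 receives 499.
Imitating at t* instead would pay 1243 at cost 128·t*, netting 1243 − 128·t*.
Indifference: 499 = 1243 − 128·t*, so t* = (1243 − 499) / 128 ≈ 5.81.
This is the weak type's binding incentive-compatibility constraint; any t ≥ 5.81 sustains separation on that side.

5.81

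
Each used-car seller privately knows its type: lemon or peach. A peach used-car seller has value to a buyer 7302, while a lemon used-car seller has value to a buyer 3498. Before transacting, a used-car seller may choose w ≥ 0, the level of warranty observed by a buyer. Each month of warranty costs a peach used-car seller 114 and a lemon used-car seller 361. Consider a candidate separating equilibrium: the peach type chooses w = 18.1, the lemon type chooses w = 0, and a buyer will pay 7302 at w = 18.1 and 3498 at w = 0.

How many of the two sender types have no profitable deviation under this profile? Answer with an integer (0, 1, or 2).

2

Lemon type: stay at 0 → 3498; mimic → 7302 − 361 × 18.1 = 767.9. IC holds (3498 ≥ 767.9).
Peach type: signal → 7302 − 114 × 18.1 = 5238.6; deviate to 0 → 3498. IC holds (5238.6 ≥ 3498).
2 of 2 constraints hold, so this is a separating equilibrium.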